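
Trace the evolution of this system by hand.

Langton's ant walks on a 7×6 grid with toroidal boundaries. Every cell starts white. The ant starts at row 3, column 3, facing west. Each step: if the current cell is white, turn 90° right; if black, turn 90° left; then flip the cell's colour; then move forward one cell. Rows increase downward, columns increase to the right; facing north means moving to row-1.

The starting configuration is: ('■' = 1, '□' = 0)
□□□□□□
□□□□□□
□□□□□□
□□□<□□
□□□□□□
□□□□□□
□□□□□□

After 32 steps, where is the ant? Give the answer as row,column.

0) □□□□□□
□□□□□□
□□□□□□
□□□<□□
□□□□□□
□□□□□□
□□□□□□
1) □□□□□□
□□□□□□
□□□^□□
□□□■□□
□□□□□□
□□□□□□
□□□□□□
2) □□□□□□
□□□□□□
□□□■>□
□□□■□□
□□□□□□
□□□□□□
□□□□□□
3) □□□□□□
□□□□□□
□□□■■□
□□□■v□
□□□□□□
□□□□□□
□□□□□□
4) □□□□□□
□□□□□□
□□□■■□
□□□<■□
□□□□□□
□□□□□□
□□□□□□
5) □□□□□□
□□□□□□
□□□■■□
□□□□■□
□□□v□□
□□□□□□
□□□□□□
6) □□□□□□
□□□□□□
□□□■■□
□□□□■□
□□<■□□
□□□□□□
□□□□□□
7) □□□□□□
□□□□□□
□□□■■□
□□^□■□
□□■■□□
□□□□□□
□□□□□□
8) □□□□□□
□□□□□□
□□□■■□
□□■>■□
□□■■□□
□□□□□□
□□□□□□
9) □□□□□□
□□□□□□
□□□■■□
□□■■■□
□□■v□□
□□□□□□
□□□□□□
10) □□□□□□
□□□□□□
□□□■■□
□□■■■□
□□■□>□
□□□□□□
□□□□□□
11) □□□□□□
□□□□□□
□□□■■□
□□■■■□
□□■□■□
□□□□v□
□□□□□□
12) □□□□□□
□□□□□□
□□□■■□
□□■■■□
□□■□■□
□□□<■□
□□□□□□
13) □□□□□□
□□□□□□
□□□■■□
□□■■■□
□□■^■□
□□□■■□
□□□□□□
14) □□□□□□
□□□□□□
□□□■■□
□□■■■□
□□■■>□
□□□■■□
□□□□□□
15) □□□□□□
□□□□□□
□□□■■□
□□■■^□
□□■■□□
□□□■■□
□□□□□□
16) □□□□□□
□□□□□□
□□□■■□
□□■<□□
□□■■□□
□□□■■□
□□□□□□
17) □□□□□□
□□□□□□
□□□■■□
□□■□□□
□□■v□□
□□□■■□
□□□□□□
18) □□□□□□
□□□□□□
□□□■■□
□□■□□□
□□■□>□
□□□■■□
□□□□□□
19) □□□□□□
□□□□□□
□□□■■□
□□■□□□
□□■□■□
□□□■v□
□□□□□□
20) □□□□□□
□□□□□□
□□□■■□
□□■□□□
□□■□■□
□□□■□>
□□□□□□
21) □□□□□□
□□□□□□
□□□■■□
□□■□□□
□□■□■□
□□□■□■
□□□□□v
22) □□□□□□
□□□□□□
□□□■■□
□□■□□□
□□■□■□
□□□■□■
□□□□<■
23) □□□□□□
□□□□□□
□□□■■□
□□■□□□
□□■□■□
□□□■^■
□□□□■■
24) □□□□□□
□□□□□□
□□□■■□
□□■□□□
□□■□■□
□□□■■>
□□□□■■
25) □□□□□□
□□□□□□
□□□■■□
□□■□□□
□□■□■^
□□□■■□
□□□□■■
26) □□□□□□
□□□□□□
□□□■■□
□□■□□□
>□■□■■
□□□■■□
□□□□■■
27) □□□□□□
□□□□□□
□□□■■□
□□■□□□
■□■□■■
v□□■■□
□□□□■■
28) □□□□□□
□□□□□□
□□□■■□
□□■□□□
■□■□■■
■□□■■<
□□□□■■
29) □□□□□□
□□□□□□
□□□■■□
□□■□□□
■□■□■^
■□□■■■
□□□□■■
30) □□□□□□
□□□□□□
□□□■■□
□□■□□□
■□■□<□
■□□■■■
□□□□■■
31) □□□□□□
□□□□□□
□□□■■□
□□■□□□
■□■□□□
■□□■v■
□□□□■■
32) □□□□□□
□□□□□□
□□□■■□
□□■□□□
■□■□□□
■□□■□>
□□□□■■

5,5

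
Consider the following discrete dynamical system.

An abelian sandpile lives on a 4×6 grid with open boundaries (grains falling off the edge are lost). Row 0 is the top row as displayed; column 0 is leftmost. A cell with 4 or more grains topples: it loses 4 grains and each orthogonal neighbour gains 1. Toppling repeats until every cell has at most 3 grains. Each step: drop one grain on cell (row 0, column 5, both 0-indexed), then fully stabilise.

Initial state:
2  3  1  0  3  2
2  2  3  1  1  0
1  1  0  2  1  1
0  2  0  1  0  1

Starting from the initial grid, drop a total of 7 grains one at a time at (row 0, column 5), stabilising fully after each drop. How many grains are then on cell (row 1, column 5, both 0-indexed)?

gen 0: 2  3  1  0  3  2
2  2  3  1  1  0
1  1  0  2  1  1
0  2  0  1  0  1
gen 1: 2  3  1  0  3  3
2  2  3  1  1  0
1  1  0  2  1  1
0  2  0  1  0  1
gen 2: 2  3  1  1  0  1
2  2  3  1  2  1
1  1  0  2  1  1
0  2  0  1  0  1
gen 3: 2  3  1  1  0  2
2  2  3  1  2  1
1  1  0  2  1  1
0  2  0  1  0  1
gen 4: 2  3  1  1  0  3
2  2  3  1  2  1
1  1  0  2  1  1
0  2  0  1  0  1
gen 5: 2  3  1  1  1  0
2  2  3  1  2  2
1  1  0  2  1  1
0  2  0  1  0  1
gen 6: 2  3  1  1  1  1
2  2  3  1  2  2
1  1  0  2  1  1
0  2  0  1  0  1
gen 7: 2  3  1  1  1  2
2  2  3  1  2  2
1  1  0  2  1  1
0  2  0  1  0  1

2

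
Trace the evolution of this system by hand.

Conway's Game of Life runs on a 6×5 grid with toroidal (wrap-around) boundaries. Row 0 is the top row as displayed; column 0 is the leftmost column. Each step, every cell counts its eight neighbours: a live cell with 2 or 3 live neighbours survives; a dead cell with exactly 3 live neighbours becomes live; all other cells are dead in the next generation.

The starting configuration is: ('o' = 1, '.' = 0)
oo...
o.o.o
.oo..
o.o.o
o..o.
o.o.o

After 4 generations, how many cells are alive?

k=0  oo...
o.o.o
.oo..
o.o.o
o..o.
o.o.o
k=1  ..o..
..ooo
..o..
o.o.o
..o..
..oo.
k=2  .o..o
.oo..
o.o..
..o..
..o.o
.ooo.
k=3  .....
..oo.
..oo.
..o..
.....
.o..o
k=4  ..oo.
..oo.
.o...
..oo.
.....
.....

7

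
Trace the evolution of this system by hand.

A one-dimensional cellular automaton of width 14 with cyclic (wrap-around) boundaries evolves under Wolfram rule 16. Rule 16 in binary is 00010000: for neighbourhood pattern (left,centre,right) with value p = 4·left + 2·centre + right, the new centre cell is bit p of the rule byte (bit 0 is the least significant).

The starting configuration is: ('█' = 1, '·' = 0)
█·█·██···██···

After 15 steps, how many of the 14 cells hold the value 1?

gen 0: █·█·██···██···
gen 1: ······█····█··
gen 2: ·······█····█·
gen 3: ········█····█
gen 4: █········█····
gen 5: ·█········█···
gen 6: ··█········█··
gen 7: ···█········█·
gen 8: ····█········█
gen 9: █····█········
gen 10: ·█····█·······
gen 11: ··█····█······
gen 12: ···█····█·····
gen 13: ····█····█····
gen 14: ·····█····█···
gen 15: ······█····█··

2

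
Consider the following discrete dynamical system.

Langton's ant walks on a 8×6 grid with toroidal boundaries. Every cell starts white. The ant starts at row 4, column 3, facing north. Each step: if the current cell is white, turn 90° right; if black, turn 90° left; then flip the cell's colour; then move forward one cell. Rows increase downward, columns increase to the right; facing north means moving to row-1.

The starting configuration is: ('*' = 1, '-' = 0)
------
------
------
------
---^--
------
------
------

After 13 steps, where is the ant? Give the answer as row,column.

4,2

0) ------
------
------
------
---^--
------
------
------
1) ------
------
------
------
---*>-
------
------
------
2) ------
------
------
------
---**-
----v-
------
------
3) ------
------
------
------
---**-
---<*-
------
------
4) ------
------
------
------
---^*-
---**-
------
------
5) ------
------
------
------
--<-*-
---**-
------
------
6) ------
------
------
--^---
--*-*-
---**-
------
------
7) ------
------
------
--*>--
--*-*-
---**-
------
------
8) ------
------
------
--**--
--*v*-
---**-
------
------
9) ------
------
------
--**--
--<**-
---**-
------
------
10) ------
------
------
--**--
---**-
--v**-
------
------
11) ------
------
------
--**--
---**-
-<***-
------
------
12) ------
------
------
--**--
-^-**-
-****-
------
------
13) ------
------
------
--**--
-*>**-
-****-
------
------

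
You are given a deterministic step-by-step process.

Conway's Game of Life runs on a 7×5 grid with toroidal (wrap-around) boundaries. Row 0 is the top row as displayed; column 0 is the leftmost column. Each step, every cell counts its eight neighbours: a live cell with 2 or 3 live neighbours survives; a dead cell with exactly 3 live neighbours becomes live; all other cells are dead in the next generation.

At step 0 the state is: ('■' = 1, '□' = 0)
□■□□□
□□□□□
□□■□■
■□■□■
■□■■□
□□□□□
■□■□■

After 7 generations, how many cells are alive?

step 0: □■□□□
□□□□□
□□■□■
■□■□■
■□■■□
□□□□□
■□■□■
step 1: ■■□□□
□□□□□
■■□□■
■□■□□
■□■■□
■□■□□
■■□□□
step 2: ■■□□□
□□□□■
■■□□■
□□■□□
■□■■□
■□■■□
□□■□■
step 3: ■■□■■
□□□□■
■■□■■
□□■□□
□□□□□
■□□□□
□□■□■
step 4: □■■□□
□□□□□
■■■■■
■■■■■
□□□□□
□□□□□
□□■□□
step 5: □■■□□
□□□□■
□□□□□
□□□□□
■■■■■
□□□□□
□■■□□
step 6: ■■■■□
□□□□□
□□□□□
■■■■■
■■■■■
□□□□■
□■■□□
step 7: ■□□■□
□■■□□
■■■■■
□□□□□
□□□□□
□□□□■
□□□□■

11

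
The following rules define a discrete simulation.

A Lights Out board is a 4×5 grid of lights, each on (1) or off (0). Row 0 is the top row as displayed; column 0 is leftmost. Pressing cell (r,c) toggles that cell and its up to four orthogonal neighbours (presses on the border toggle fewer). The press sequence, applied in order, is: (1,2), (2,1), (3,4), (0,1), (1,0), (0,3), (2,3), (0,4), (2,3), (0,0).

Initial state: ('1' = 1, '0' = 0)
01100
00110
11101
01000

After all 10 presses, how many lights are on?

8

0) 01100
00110
11101
01000
1) 01000
01000
11001
01000
2) 01000
00000
00101
00000
3) 01000
00000
00100
00011
4) 10100
01000
00100
00011
5) 00100
10000
10100
00011
6) 00011
10010
10100
00011
7) 00011
10000
10011
00001
8) 00000
10001
10011
00001
9) 00000
10011
10100
00011
10) 11000
00011
10100
00011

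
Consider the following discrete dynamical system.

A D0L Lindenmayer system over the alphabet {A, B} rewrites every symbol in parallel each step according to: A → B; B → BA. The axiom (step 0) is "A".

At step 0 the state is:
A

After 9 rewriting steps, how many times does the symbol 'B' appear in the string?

[0] A
[1] B
[2] BA
[3] BAB
[4] BABBA
[5] BABBABAB
[6] BABBABABBABBA
[7] BABBABABBABBABABBABAB
[8] BABBABABBABBABABBABABBABBABABBABBA
[9] BABBABABBABBABABBABABBABBABABBABBABABBABABBABBABABBABAB

34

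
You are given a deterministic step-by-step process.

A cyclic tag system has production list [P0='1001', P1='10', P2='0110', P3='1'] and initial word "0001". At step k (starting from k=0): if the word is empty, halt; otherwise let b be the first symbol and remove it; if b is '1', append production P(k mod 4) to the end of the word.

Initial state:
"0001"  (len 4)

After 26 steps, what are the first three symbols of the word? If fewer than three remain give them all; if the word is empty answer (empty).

100

step 0: "0001"  (len 4)
step 1: "001"  (len 3)
step 2: "01"  (len 2)
step 3: "1"  (len 1)
step 4: "1"  (len 1)
step 5: "1001"  (len 4)
step 6: "00110"  (len 5)
step 7: "0110"  (len 4)
step 8: "110"  (len 3)
step 9: "101001"  (len 6)
step 10: "0100110"  (len 7)
step 11: "100110"  (len 6)
step 12: "001101"  (len 6)
step 13: "01101"  (len 5)
step 14: "1101"  (len 4)
step 15: "1010110"  (len 7)
step 16: "0101101"  (len 7)
step 17: "101101"  (len 6)
step 18: "0110110"  (len 7)
step 19: "110110"  (len 6)
step 20: "101101"  (len 6)
step 21: "011011001"  (len 9)
step 22: "11011001"  (len 8)
step 23: "10110010110"  (len 11)
step 24: "01100101101"  (len 11)
step 25: "1100101101"  (len 10)
step 26: "10010110110"  (len 11)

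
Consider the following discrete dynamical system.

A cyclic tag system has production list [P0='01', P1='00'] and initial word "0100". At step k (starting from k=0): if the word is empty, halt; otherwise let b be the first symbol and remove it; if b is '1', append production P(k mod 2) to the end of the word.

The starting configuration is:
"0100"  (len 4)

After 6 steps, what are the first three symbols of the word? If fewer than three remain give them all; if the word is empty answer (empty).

(empty)

k=0  "0100"  (len 4)
k=1  "100"  (len 3)
k=2  "0000"  (len 4)
k=3  "000"  (len 3)
k=4  "00"  (len 2)
k=5  "0"  (len 1)
k=6  (halted — word empty)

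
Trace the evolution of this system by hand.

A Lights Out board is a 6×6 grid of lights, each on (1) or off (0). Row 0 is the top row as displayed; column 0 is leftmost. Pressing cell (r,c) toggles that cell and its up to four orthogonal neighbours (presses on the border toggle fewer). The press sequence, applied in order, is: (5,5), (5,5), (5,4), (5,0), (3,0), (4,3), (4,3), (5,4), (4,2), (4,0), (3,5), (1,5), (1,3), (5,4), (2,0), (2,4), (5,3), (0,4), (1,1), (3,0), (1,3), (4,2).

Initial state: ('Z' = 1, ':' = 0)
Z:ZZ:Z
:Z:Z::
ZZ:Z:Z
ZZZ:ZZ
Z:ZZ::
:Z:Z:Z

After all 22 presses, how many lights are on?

t=0: Z:ZZ:Z
:Z:Z::
ZZ:Z:Z
ZZZ:ZZ
Z:ZZ::
:Z:Z:Z
t=1: Z:ZZ:Z
:Z:Z::
ZZ:Z:Z
ZZZ:ZZ
Z:ZZ:Z
:Z:ZZ:
t=2: Z:ZZ:Z
:Z:Z::
ZZ:Z:Z
ZZZ:ZZ
Z:ZZ::
:Z:Z:Z
t=3: Z:ZZ:Z
:Z:Z::
ZZ:Z:Z
ZZZ:ZZ
Z:ZZZ:
:Z::Z:
t=4: Z:ZZ:Z
:Z:Z::
ZZ:Z:Z
ZZZ:ZZ
::ZZZ:
Z:::Z:
t=5: Z:ZZ:Z
:Z:Z::
:Z:Z:Z
::Z:ZZ
Z:ZZZ:
Z:::Z:
t=6: Z:ZZ:Z
:Z:Z::
:Z:Z:Z
::ZZZZ
Z:::::
Z::ZZ:
t=7: Z:ZZ:Z
:Z:Z::
:Z:Z:Z
::Z:ZZ
Z:ZZZ:
Z:::Z:
t=8: Z:ZZ:Z
:Z:Z::
:Z:Z:Z
::Z:ZZ
Z:ZZ::
Z::Z:Z
t=9: Z:ZZ:Z
:Z:Z::
:Z:Z:Z
::::ZZ
ZZ::::
Z:ZZ:Z
t=10: Z:ZZ:Z
:Z:Z::
:Z:Z:Z
Z:::ZZ
::::::
::ZZ:Z
t=11: Z:ZZ:Z
:Z:Z::
:Z:Z::
Z:::::
:::::Z
::ZZ:Z
t=12: Z:ZZ::
:Z:ZZZ
:Z:Z:Z
Z:::::
:::::Z
::ZZ:Z
t=13: Z:Z:::
:ZZ::Z
:Z:::Z
Z:::::
:::::Z
::ZZ:Z
t=14: Z:Z:::
:ZZ::Z
:Z:::Z
Z:::::
::::ZZ
::Z:Z:
t=15: Z:Z:::
ZZZ::Z
Z::::Z
::::::
::::ZZ
::Z:Z:
t=16: Z:Z:::
ZZZ:ZZ
Z::ZZ:
::::Z:
::::ZZ
::Z:Z:
t=17: Z:Z:::
ZZZ:ZZ
Z::ZZ:
::::Z:
:::ZZZ
:::Z::
t=18: Z:ZZZZ
ZZZ::Z
Z::ZZ:
::::Z:
:::ZZZ
:::Z::
t=19: ZZZZZZ
:::::Z
ZZ:ZZ:
::::Z:
:::ZZZ
:::Z::
t=20: ZZZZZZ
:::::Z
:Z:ZZ:
ZZ::Z:
Z::ZZZ
:::Z::
t=21: ZZZ:ZZ
::ZZZZ
:Z::Z:
ZZ::Z:
Z::ZZZ
:::Z::
t=22: ZZZ:ZZ
::ZZZZ
:Z::Z:
ZZZ:Z:
ZZZ:ZZ
::ZZ::

22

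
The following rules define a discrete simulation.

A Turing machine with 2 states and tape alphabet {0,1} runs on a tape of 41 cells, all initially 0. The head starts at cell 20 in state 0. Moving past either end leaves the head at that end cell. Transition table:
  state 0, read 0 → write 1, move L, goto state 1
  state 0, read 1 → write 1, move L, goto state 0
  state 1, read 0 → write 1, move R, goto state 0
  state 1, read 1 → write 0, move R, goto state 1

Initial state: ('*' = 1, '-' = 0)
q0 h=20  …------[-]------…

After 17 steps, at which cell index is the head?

k=0  q0 h=20  …------[-]------…
k=1  q1 h=19  …------[-]*-----…
k=2  q0 h=20  …-----*[*]------…
k=3  q0 h=19  …------[*]*-----…
k=4  q0 h=18  …------[-]**----…
k=5  q1 h=17  …------[-]***---…
k=6  q0 h=18  …-----*[*]**----…
k=7  q0 h=17  …------[*]***---…
k=8  q0 h=16  …------[-]****--…
k=9  q1 h=15  …------[-]*****-…
k=10  q0 h=16  …-----*[*]****--…
k=11  q0 h=15  …------[*]*****-…
k=12  q0 h=14  …------[-]******…
k=13  q1 h=13  …------[-]******…
k=14  q0 h=14  …-----*[*]******…
k=15  q0 h=13  …------[*]******…
k=16  q0 h=12  …------[-]******…
k=17  q1 h=11  …------[-]******…

11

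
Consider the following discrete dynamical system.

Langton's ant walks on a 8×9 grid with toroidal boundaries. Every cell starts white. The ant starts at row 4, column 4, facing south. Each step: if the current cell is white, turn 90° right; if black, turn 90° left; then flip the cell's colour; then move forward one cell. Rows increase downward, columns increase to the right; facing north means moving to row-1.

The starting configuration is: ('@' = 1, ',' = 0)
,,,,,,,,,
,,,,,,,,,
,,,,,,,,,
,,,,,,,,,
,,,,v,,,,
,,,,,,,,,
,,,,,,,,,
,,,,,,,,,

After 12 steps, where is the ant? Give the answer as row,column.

4,6

t=0: ,,,,,,,,,
,,,,,,,,,
,,,,,,,,,
,,,,,,,,,
,,,,v,,,,
,,,,,,,,,
,,,,,,,,,
,,,,,,,,,
t=1: ,,,,,,,,,
,,,,,,,,,
,,,,,,,,,
,,,,,,,,,
,,,<@,,,,
,,,,,,,,,
,,,,,,,,,
,,,,,,,,,
t=2: ,,,,,,,,,
,,,,,,,,,
,,,,,,,,,
,,,^,,,,,
,,,@@,,,,
,,,,,,,,,
,,,,,,,,,
,,,,,,,,,
t=3: ,,,,,,,,,
,,,,,,,,,
,,,,,,,,,
,,,@>,,,,
,,,@@,,,,
,,,,,,,,,
,,,,,,,,,
,,,,,,,,,
t=4: ,,,,,,,,,
,,,,,,,,,
,,,,,,,,,
,,,@@,,,,
,,,@v,,,,
,,,,,,,,,
,,,,,,,,,
,,,,,,,,,
t=5: ,,,,,,,,,
,,,,,,,,,
,,,,,,,,,
,,,@@,,,,
,,,@,>,,,
,,,,,,,,,
,,,,,,,,,
,,,,,,,,,
t=6: ,,,,,,,,,
,,,,,,,,,
,,,,,,,,,
,,,@@,,,,
,,,@,@,,,
,,,,,v,,,
,,,,,,,,,
,,,,,,,,,
t=7: ,,,,,,,,,
,,,,,,,,,
,,,,,,,,,
,,,@@,,,,
,,,@,@,,,
,,,,<@,,,
,,,,,,,,,
,,,,,,,,,
t=8: ,,,,,,,,,
,,,,,,,,,
,,,,,,,,,
,,,@@,,,,
,,,@^@,,,
,,,,@@,,,
,,,,,,,,,
,,,,,,,,,
t=9: ,,,,,,,,,
,,,,,,,,,
,,,,,,,,,
,,,@@,,,,
,,,@@>,,,
,,,,@@,,,
,,,,,,,,,
,,,,,,,,,
t=10: ,,,,,,,,,
,,,,,,,,,
,,,,,,,,,
,,,@@^,,,
,,,@@,,,,
,,,,@@,,,
,,,,,,,,,
,,,,,,,,,
t=11: ,,,,,,,,,
,,,,,,,,,
,,,,,,,,,
,,,@@@>,,
,,,@@,,,,
,,,,@@,,,
,,,,,,,,,
,,,,,,,,,
t=12: ,,,,,,,,,
,,,,,,,,,
,,,,,,,,,
,,,@@@@,,
,,,@@,v,,
,,,,@@,,,
,,,,,,,,,
,,,,,,,,,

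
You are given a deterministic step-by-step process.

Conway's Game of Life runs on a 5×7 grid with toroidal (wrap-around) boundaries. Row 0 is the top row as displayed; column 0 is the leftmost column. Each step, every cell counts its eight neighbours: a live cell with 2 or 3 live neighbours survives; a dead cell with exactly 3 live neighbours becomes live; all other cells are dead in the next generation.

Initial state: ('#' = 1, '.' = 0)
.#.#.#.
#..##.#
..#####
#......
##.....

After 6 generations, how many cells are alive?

4

[0] .#.#.#.
#..##.#
..#####
#......
##.....
[1] .#.#.#.
##.....
.##....
#.####.
###...#
[2] .......
#......
....#.#
....##.
.......
[3] .......
.......
....#.#
....##.
.......
[4] .......
.......
....#..
....##.
.......
[5] .......
.......
....##.
....##.
.......
[6] .......
.......
....##.
....##.
.......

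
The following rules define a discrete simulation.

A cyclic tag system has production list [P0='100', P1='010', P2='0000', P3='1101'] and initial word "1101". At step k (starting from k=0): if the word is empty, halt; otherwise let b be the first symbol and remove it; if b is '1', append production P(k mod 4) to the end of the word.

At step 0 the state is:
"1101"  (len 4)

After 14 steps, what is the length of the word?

17

0) "1101"  (len 4)
1) "101100"  (len 6)
2) "01100010"  (len 8)
3) "1100010"  (len 7)
4) "1000101101"  (len 10)
5) "000101101100"  (len 12)
6) "00101101100"  (len 11)
7) "0101101100"  (len 10)
8) "101101100"  (len 9)
9) "01101100100"  (len 11)
10) "1101100100"  (len 10)
11) "1011001000000"  (len 13)
12) "0110010000001101"  (len 16)
13) "110010000001101"  (len 15)
14) "10010000001101010"  (len 17)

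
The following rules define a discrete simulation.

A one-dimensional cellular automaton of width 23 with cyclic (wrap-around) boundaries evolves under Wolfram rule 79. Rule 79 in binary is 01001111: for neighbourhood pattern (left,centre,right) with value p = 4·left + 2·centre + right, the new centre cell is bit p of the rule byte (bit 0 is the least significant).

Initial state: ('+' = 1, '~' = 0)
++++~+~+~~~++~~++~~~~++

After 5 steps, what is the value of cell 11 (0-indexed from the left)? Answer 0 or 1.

1

t=0: ++++~+~+~~~++~~++~~~~++
t=1: ~~~+~+~+~++++~+++~++++~
t=2: ++++~+~+~+~~+~+~+~+~~+~
t=3: +~~+~+~+~+~++~+~+~+~++~
t=4: +~++~+~+~+~++~+~+~+~++~
t=5: +~++~+~+~+~++~+~+~+~++~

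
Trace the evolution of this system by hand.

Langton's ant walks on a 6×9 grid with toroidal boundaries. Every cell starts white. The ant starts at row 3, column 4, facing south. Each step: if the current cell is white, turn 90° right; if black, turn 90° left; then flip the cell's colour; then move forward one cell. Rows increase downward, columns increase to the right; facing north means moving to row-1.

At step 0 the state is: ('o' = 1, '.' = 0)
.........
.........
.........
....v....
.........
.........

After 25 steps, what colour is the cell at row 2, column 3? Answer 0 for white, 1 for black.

1

[0] .........
.........
.........
....v....
.........
.........
[1] .........
.........
.........
...<o....
.........
.........
[2] .........
.........
...^.....
...oo....
.........
.........
[3] .........
.........
...o>....
...oo....
.........
.........
[4] .........
.........
...oo....
...ov....
.........
.........
[5] .........
.........
...oo....
...o.>...
.........
.........
[6] .........
.........
...oo....
...o.o...
.....v...
.........
[7] .........
.........
...oo....
...o.o...
....<o...
.........
[8] .........
.........
...oo....
...o^o...
....oo...
.........
[9] .........
.........
...oo....
...oo>...
....oo...
.........
[10] .........
.........
...oo^...
...oo....
....oo...
.........
[11] .........
.........
...ooo>..
...oo....
....oo...
.........
[12] .........
.........
...oooo..
...oo.v..
....oo...
.........
[13] .........
.........
...oooo..
...oo<o..
....oo...
.........
[14] .........
.........
...oo^o..
...oooo..
....oo...
.........
[15] .........
.........
...o<.o..
...oooo..
....oo...
.........
[16] .........
.........
...o..o..
...ovoo..
....oo...
.........
[17] .........
.........
...o..o..
...o.>o..
....oo...
.........
[18] .........
.........
...o.^o..
...o..o..
....oo...
.........
[19] .........
.........
...o.o>..
...o..o..
....oo...
.........
[20] .........
......^..
...o.o...
...o..o..
....oo...
.........
[21] .........
......o>.
...o.o...
...o..o..
....oo...
.........
[22] .........
......oo.
...o.o.v.
...o..o..
....oo...
.........
[23] .........
......oo.
...o.o<o.
...o..o..
....oo...
.........
[24] .........
......^o.
...o.ooo.
...o..o..
....oo...
.........
[25] .........
.....<.o.
...o.ooo.
...o..o..
....oo...
.........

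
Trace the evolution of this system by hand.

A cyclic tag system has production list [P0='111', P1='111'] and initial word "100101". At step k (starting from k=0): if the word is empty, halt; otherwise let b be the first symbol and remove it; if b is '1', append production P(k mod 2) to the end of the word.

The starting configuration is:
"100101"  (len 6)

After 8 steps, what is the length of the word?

13

0) "100101"  (len 6)
1) "00101111"  (len 8)
2) "0101111"  (len 7)
3) "101111"  (len 6)
4) "01111111"  (len 8)
5) "1111111"  (len 7)
6) "111111111"  (len 9)
7) "11111111111"  (len 11)
8) "1111111111111"  (len 13)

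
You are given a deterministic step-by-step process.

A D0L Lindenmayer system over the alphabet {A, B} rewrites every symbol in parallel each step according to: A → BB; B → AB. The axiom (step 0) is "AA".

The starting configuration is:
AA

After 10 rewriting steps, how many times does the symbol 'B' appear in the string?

1364

0) AA
1) BBBB
2) ABABABAB
3) BBABBBABBBABBBAB
4) ABABBBABABABBBABABABBBABABABBBAB
5) BBABBBABABABBBABBBABBBABABABBBABBBABBBABABABBBABBBABBBABABABBBAB
6) ABABBBABABABBBABBBABBBABABABBBABABABBBABABABBBABBBABBBABAB…ABABABBBABBBABBBABABABBBABABABBBABABABBBABBBABBBABABABBBAB  (len 128)
7) BBABBBABABABBBABBBABBBABABABBBABABABBBABABABBBABBBABBBABAB…ABABABBBABBBABBBABABABBBABABABBBABABABBBABBBABBBABABABBBAB  (len 256)
8) ABABBBABABABBBABBBABBBABABABBBABABABBBABABABBBABBBABBBABAB…ABABABBBABBBABBBABABABBBABABABBBABABABBBABBBABBBABABABBBAB  (len 512)
9) BBABBBABABABBBABBBABBBABABABBBABABABBBABABABBBABBBABBBABAB…ABABABBBABBBABBBABABABBBABABABBBABABABBBABBBABBBABABABBBAB  (len 1024)
10) ABABBBABABABBBABBBABBBABABABBBABABABBBABABABBBABBBABBBABAB…ABABABBBABBBABBBABABABBBABABABBBABABABBBABBBABBBABABABBBAB  (len 2048)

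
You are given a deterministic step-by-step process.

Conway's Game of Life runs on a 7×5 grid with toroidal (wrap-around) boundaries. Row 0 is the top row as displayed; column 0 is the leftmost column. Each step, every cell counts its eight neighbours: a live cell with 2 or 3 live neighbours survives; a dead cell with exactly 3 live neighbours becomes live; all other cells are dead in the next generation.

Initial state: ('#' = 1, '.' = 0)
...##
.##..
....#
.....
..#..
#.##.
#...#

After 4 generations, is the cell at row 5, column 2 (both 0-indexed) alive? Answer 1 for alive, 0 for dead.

1

[0] ...##
.##..
....#
.....
..#..
#.##.
#...#
[1] .####
#.#.#
.....
.....
.###.
#.##.
###..
[2] .....
#.#.#
.....
..#..
.#.##
#....
.....
[3] .....
.....
.#.#.
..##.
#####
#...#
.....
[4] .....
.....
...#.
.....
.....
..#..
.....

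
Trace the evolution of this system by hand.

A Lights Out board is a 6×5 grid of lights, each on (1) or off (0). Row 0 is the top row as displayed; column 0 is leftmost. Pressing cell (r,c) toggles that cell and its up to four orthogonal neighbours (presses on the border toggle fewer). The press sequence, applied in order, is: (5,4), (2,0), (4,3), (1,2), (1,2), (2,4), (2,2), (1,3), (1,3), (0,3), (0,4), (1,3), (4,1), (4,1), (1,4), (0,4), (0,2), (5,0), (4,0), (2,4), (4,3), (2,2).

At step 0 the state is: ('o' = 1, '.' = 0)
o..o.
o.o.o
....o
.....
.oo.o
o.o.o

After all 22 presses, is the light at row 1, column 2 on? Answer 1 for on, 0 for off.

gen 0: o..o.
o.o.o
....o
.....
.oo.o
o.o.o
gen 1: o..o.
o.o.o
....o
.....
.oo..
o.oo.
gen 2: o..o.
..o.o
oo..o
o....
.oo..
o.oo.
gen 3: o..o.
..o.o
oo..o
o..o.
.o.oo
o.o..
gen 4: o.oo.
.o.oo
ooo.o
o..o.
.o.oo
o.o..
gen 5: o..o.
..o.o
oo..o
o..o.
.o.oo
o.o..
gen 6: o..o.
..o..
oo.o.
o..oo
.o.oo
o.o..
gen 7: o..o.
.....
o.o..
o.ooo
.o.oo
o.o..
gen 8: o....
..ooo
o.oo.
o.ooo
.o.oo
o.o..
gen 9: o..o.
.....
o.o..
o.ooo
.o.oo
o.o..
gen 10: o.o.o
...o.
o.o..
o.ooo
.o.oo
o.o..
gen 11: o.oo.
...oo
o.o..
o.ooo
.o.oo
o.o..
gen 12: o.o..
..o..
o.oo.
o.ooo
.o.oo
o.o..
gen 13: o.o..
..o..
o.oo.
ooooo
o.ooo
ooo..
gen 14: o.o..
..o..
o.oo.
o.ooo
.o.oo
o.o..
gen 15: o.o.o
..ooo
o.ooo
o.ooo
.o.oo
o.o..
gen 16: o.oo.
..oo.
o.ooo
o.ooo
.o.oo
o.o..
gen 17: oo...
...o.
o.ooo
o.ooo
.o.oo
o.o..
gen 18: oo...
...o.
o.ooo
o.ooo
oo.oo
.oo..
gen 19: oo...
...o.
o.ooo
..ooo
...oo
ooo..
gen 20: oo...
...oo
o.o..
..oo.
...oo
ooo..
gen 21: oo...
...oo
o.o..
..o..
..o..
oooo.
gen 22: oo...
..ooo
oo.o.
.....
..o..
oooo.

1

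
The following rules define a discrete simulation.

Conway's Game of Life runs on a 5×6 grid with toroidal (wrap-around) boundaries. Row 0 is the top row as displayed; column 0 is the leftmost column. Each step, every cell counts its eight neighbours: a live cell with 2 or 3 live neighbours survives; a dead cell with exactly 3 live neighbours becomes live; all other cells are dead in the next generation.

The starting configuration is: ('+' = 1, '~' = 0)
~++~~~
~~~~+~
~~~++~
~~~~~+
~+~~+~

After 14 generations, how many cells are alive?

1

step 0: ~++~~~
~~~~+~
~~~++~
~~~~~+
~+~~+~
step 1: ~+++~~
~~+~+~
~~~+++
~~~+~+
+++~~~
step 2: +~~~~~
~+~~~+
~~+~~+
~+~+~+
+~~~+~
step 3: ++~~~~
~+~~~+
~++~~+
~+++~+
++~~+~
step 4: ~~+~~~
~~~~~+
~~~+~+
~~~+~+
~~~++~
step 5: ~~~++~
~~~~+~
+~~~~+
~~++~+
~~+++~
step 6: ~~+~~+
~~~++~
+~~+~+
+++~~+
~~~~~+
step 7: ~~~+~+
+~++~~
~~~+~~
~++~~~
~~+~++
step 8: ++~~~+
~~++~~
~~~+~~
~++~+~
+++~++
step 9: ~~~~~~
+++++~
~+~~+~
~~~~+~
~~~~+~
step 10: ~++~++
++++++
++~~+~
~~~+++
~~~~~~
step 11: ~~~~~~
~~~~~~
~~~~~~
+~~+++
+~+~~~
step 12: ~~~~~~
~~~~~~
~~~~++
++~+++
++~++~
step 13: ~~~~~~
~~~~~~
~~~+~~
~+~~~~
~+~+~~
step 14: ~~~~~~
~~~~~~
~~~~~~
~~~~~~
~~+~~~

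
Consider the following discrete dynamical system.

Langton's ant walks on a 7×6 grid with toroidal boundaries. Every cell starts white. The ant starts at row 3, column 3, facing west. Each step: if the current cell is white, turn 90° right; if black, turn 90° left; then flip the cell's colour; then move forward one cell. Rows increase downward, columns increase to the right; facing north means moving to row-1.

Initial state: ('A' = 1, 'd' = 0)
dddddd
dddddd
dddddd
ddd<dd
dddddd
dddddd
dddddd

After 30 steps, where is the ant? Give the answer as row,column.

t=0: dddddd
dddddd
dddddd
ddd<dd
dddddd
dddddd
dddddd
t=1: dddddd
dddddd
ddd^dd
dddAdd
dddddd
dddddd
dddddd
t=2: dddddd
dddddd
dddA>d
dddAdd
dddddd
dddddd
dddddd
t=3: dddddd
dddddd
dddAAd
dddAvd
dddddd
dddddd
dddddd
t=4: dddddd
dddddd
dddAAd
ddd<Ad
dddddd
dddddd
dddddd
t=5: dddddd
dddddd
dddAAd
ddddAd
dddvdd
dddddd
dddddd
t=6: dddddd
dddddd
dddAAd
ddddAd
dd<Add
dddddd
dddddd
t=7: dddddd
dddddd
dddAAd
dd^dAd
ddAAdd
dddddd
dddddd
t=8: dddddd
dddddd
dddAAd
ddA>Ad
ddAAdd
dddddd
dddddd
t=9: dddddd
dddddd
dddAAd
ddAAAd
ddAvdd
dddddd
dddddd
t=10: dddddd
dddddd
dddAAd
ddAAAd
ddAd>d
dddddd
dddddd
t=11: dddddd
dddddd
dddAAd
ddAAAd
ddAdAd
ddddvd
dddddd
t=12: dddddd
dddddd
dddAAd
ddAAAd
ddAdAd
ddd<Ad
dddddd
t=13: dddddd
dddddd
dddAAd
ddAAAd
ddA^Ad
dddAAd
dddddd
t=14: dddddd
dddddd
dddAAd
ddAAAd
ddAA>d
dddAAd
dddddd
t=15: dddddd
dddddd
dddAAd
ddAA^d
ddAAdd
dddAAd
dddddd
t=16: dddddd
dddddd
dddAAd
ddA<dd
ddAAdd
dddAAd
dddddd
t=17: dddddd
dddddd
dddAAd
ddAddd
ddAvdd
dddAAd
dddddd
t=18: dddddd
dddddd
dddAAd
ddAddd
ddAd>d
dddAAd
dddddd
t=19: dddddd
dddddd
dddAAd
ddAddd
ddAdAd
dddAvd
dddddd
t=20: dddddd
dddddd
dddAAd
ddAddd
ddAdAd
dddAd>
dddddd
t=21: dddddd
dddddd
dddAAd
ddAddd
ddAdAd
dddAdA
dddddv
t=22: dddddd
dddddd
dddAAd
ddAddd
ddAdAd
dddAdA
dddd<A
t=23: dddddd
dddddd
dddAAd
ddAddd
ddAdAd
dddA^A
ddddAA
t=24: dddddd
dddddd
dddAAd
ddAddd
ddAdAd
dddAA>
ddddAA
t=25: dddddd
dddddd
dddAAd
ddAddd
ddAdA^
dddAAd
ddddAA
t=26: dddddd
dddddd
dddAAd
ddAddd
>dAdAA
dddAAd
ddddAA
t=27: dddddd
dddddd
dddAAd
ddAddd
AdAdAA
vddAAd
ddddAA
t=28: dddddd
dddddd
dddAAd
ddAddd
AdAdAA
AddAA<
ddddAA
t=29: dddddd
dddddd
dddAAd
ddAddd
AdAdA^
AddAAA
ddddAA
t=30: dddddd
dddddd
dddAAd
ddAddd
AdAd<d
AddAAA
ddddAA

4,4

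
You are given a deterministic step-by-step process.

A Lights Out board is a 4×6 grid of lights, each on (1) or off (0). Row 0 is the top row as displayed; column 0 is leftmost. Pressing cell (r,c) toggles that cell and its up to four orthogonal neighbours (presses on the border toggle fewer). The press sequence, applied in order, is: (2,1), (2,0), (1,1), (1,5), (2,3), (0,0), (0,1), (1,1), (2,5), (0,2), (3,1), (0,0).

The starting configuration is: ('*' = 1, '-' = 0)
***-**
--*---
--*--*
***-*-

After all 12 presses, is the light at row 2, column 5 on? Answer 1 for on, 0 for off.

t=0: ***-**
--*---
--*--*
***-*-
t=1: ***-**
-**---
**---*
*-*-*-
t=2: ***-**
***---
-----*
--*-*-
t=3: *-*-**
------
-*---*
--*-*-
t=4: *-*-*-
----**
-*----
--*-*-
t=5: *-*-*-
---***
-****-
--***-
t=6: -**-*-
*--***
-****-
--***-
t=7: *---*-
**-***
-****-
--***-
t=8: **--*-
--****
--***-
--***-
t=9: **--*-
--***-
--**-*
--****
t=10: *-***-
---**-
--**-*
--****
t=11: *-***-
---**-
-***-*
**-***
t=12: -****-
*--**-
-***-*
**-***

1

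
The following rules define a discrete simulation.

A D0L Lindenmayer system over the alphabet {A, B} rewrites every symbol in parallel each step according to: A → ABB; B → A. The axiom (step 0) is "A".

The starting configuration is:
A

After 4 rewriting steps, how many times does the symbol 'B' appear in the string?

10

t=0: A
t=1: ABB
t=2: ABBAA
t=3: ABBAAABBABB
t=4: ABBAAABBABBABBAAABBAA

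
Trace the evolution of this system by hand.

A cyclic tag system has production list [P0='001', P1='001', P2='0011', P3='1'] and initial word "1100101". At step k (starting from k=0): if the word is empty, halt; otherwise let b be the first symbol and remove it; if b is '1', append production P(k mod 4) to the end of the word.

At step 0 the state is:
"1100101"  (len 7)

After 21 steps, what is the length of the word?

gen 0: "1100101"  (len 7)
gen 1: "100101001"  (len 9)
gen 2: "00101001001"  (len 11)
gen 3: "0101001001"  (len 10)
gen 4: "101001001"  (len 9)
gen 5: "01001001001"  (len 11)
gen 6: "1001001001"  (len 10)
gen 7: "0010010010011"  (len 13)
gen 8: "010010010011"  (len 12)
gen 9: "10010010011"  (len 11)
gen 10: "0010010011001"  (len 13)
gen 11: "010010011001"  (len 12)
gen 12: "10010011001"  (len 11)
gen 13: "0010011001001"  (len 13)
gen 14: "010011001001"  (len 12)
gen 15: "10011001001"  (len 11)
gen 16: "00110010011"  (len 11)
gen 17: "0110010011"  (len 10)
gen 18: "110010011"  (len 9)
gen 19: "100100110011"  (len 12)
gen 20: "001001100111"  (len 12)
gen 21: "01001100111"  (len 11)

11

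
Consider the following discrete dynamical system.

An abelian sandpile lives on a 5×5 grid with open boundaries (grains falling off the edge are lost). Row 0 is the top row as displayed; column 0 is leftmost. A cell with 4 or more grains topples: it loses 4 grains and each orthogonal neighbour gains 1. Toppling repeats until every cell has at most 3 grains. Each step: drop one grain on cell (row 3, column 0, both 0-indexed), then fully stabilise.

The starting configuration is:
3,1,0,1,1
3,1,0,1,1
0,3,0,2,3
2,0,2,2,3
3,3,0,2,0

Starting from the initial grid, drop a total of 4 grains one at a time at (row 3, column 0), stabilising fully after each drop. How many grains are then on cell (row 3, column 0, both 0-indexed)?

3

[0] 3,1,0,1,1
3,1,0,1,1
0,3,0,2,3
2,0,2,2,3
3,3,0,2,0
[1] 3,1,0,1,1
3,1,0,1,1
0,3,0,2,3
3,0,2,2,3
3,3,0,2,0
[2] 3,1,0,1,1
3,1,0,1,1
1,3,0,2,3
1,2,2,2,3
1,0,1,2,0
[3] 3,1,0,1,1
3,1,0,1,1
1,3,0,2,3
2,2,2,2,3
1,0,1,2,0
[4] 3,1,0,1,1
3,1,0,1,1
1,3,0,2,3
3,2,2,2,3
1,0,1,2,0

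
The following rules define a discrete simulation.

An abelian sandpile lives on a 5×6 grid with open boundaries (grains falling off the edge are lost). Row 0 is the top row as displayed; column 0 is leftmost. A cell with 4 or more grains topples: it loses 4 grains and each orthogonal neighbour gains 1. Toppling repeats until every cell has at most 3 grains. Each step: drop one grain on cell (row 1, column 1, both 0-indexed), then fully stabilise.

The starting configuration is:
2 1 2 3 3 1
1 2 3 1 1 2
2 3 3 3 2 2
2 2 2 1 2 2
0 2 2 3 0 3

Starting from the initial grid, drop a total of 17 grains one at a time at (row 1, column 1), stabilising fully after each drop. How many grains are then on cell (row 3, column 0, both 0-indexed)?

0) 2 1 2 3 3 1
1 2 3 1 1 2
2 3 3 3 2 2
2 2 2 1 2 2
0 2 2 3 0 3
1) 2 1 2 3 3 1
1 3 3 1 1 2
2 3 3 3 2 2
2 2 2 1 2 2
0 2 2 3 0 3
2) 2 2 3 3 3 1
2 2 1 3 1 2
3 1 2 0 3 2
2 3 3 2 2 2
0 2 2 3 0 3
3) 2 2 3 3 3 1
2 3 1 3 1 2
3 1 2 0 3 2
2 3 3 2 2 2
0 2 2 3 0 3
4) 2 3 3 3 3 1
3 0 2 3 1 2
3 2 2 0 3 2
2 3 3 2 2 2
0 2 2 3 0 3
5) 2 3 3 3 3 1
3 1 2 3 1 2
3 2 2 0 3 2
2 3 3 2 2 2
0 2 2 3 0 3
6) 2 3 3 3 3 1
3 2 2 3 1 2
3 2 2 0 3 2
2 3 3 2 2 2
0 2 2 3 0 3
7) 2 3 3 3 3 1
3 3 2 3 1 2
3 2 2 0 3 2
2 3 3 2 2 2
0 2 2 3 0 3
8) 0 3 2 2 0 2
3 0 3 1 3 2
2 3 1 2 3 2
0 2 1 3 2 2
1 3 3 3 0 3
9) 0 3 2 2 0 2
3 1 3 1 3 2
2 3 1 2 3 2
0 2 1 3 2 2
1 3 3 3 0 3
10) 0 3 2 2 0 2
3 2 3 1 3 2
2 3 1 2 3 2
0 2 1 3 2 2
1 3 3 3 0 3
11) 0 3 2 2 0 2
3 3 3 1 3 2
2 3 1 2 3 2
0 2 1 3 2 2
1 3 3 3 0 3
12) 2 2 0 3 0 2
2 0 2 2 3 2
0 2 3 2 3 2
1 3 1 3 2 2
1 3 3 3 0 3
13) 2 2 0 3 0 2
2 1 2 2 3 2
0 2 3 2 3 2
1 3 1 3 2 2
1 3 3 3 0 3
14) 2 2 0 3 0 2
2 2 2 2 3 2
0 2 3 2 3 2
1 3 1 3 2 2
1 3 3 3 0 3
15) 2 2 0 3 0 2
2 3 2 2 3 2
0 2 3 2 3 2
1 3 1 3 2 2
1 3 3 3 0 3
16) 2 3 0 3 0 2
3 0 3 2 3 2
0 3 3 2 3 2
1 3 1 3 2 2
1 3 3 3 0 3
17) 2 3 0 3 0 2
3 1 3 2 3 2
0 3 3 2 3 2
1 3 1 3 2 2
1 3 3 3 0 3

1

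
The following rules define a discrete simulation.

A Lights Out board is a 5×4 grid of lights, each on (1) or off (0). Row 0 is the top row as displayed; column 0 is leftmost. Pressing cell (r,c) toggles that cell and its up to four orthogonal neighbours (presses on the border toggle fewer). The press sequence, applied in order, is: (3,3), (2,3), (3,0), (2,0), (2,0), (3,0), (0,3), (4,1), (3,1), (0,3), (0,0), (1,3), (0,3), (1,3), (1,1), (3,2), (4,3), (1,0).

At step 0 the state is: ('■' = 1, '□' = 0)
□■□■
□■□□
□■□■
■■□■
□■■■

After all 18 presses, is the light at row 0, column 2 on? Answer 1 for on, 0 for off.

1

t=0: □■□■
□■□□
□■□■
■■□■
□■■■
t=1: □■□■
□■□□
□■□□
■■■□
□■■□
t=2: □■□■
□■□■
□■■■
■■■■
□■■□
t=3: □■□■
□■□■
■■■■
□□■■
■■■□
t=4: □■□■
■■□■
□□■■
■□■■
■■■□
t=5: □■□■
□■□■
■■■■
□□■■
■■■□
t=6: □■□■
□■□■
□■■■
■■■■
□■■□
t=7: □■■□
□■□□
□■■■
■■■■
□■■□
t=8: □■■□
□■□□
□■■■
■□■■
■□□□
t=9: □■■□
□■□□
□□■■
□■□■
■■□□
t=10: □■□■
□■□■
□□■■
□■□■
■■□□
t=11: ■□□■
■■□■
□□■■
□■□■
■■□□
t=12: ■□□□
■■■□
□□■□
□■□■
■■□□
t=13: ■□■■
■■■■
□□■□
□■□■
■■□□
t=14: ■□■□
■■□□
□□■■
□■□■
■■□□
t=15: ■■■□
□□■□
□■■■
□■□■
■■□□
t=16: ■■■□
□□■□
□■□■
□□■□
■■■□
t=17: ■■■□
□□■□
□■□■
□□■■
■■□■
t=18: □■■□
■■■□
■■□■
□□■■
■■□■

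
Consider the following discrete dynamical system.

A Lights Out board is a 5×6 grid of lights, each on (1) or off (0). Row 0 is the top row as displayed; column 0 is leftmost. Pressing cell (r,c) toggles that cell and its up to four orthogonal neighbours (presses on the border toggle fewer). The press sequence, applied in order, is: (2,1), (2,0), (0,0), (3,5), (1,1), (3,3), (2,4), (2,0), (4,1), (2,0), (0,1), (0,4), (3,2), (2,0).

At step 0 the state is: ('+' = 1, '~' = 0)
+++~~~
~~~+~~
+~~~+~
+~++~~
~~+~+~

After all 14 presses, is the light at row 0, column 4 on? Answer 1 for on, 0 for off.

0) +++~~~
~~~+~~
+~~~+~
+~++~~
~~+~+~
1) +++~~~
~+~+~~
~++~+~
++++~~
~~+~+~
2) +++~~~
++~+~~
+~+~+~
~+++~~
~~+~+~
3) ~~+~~~
~+~+~~
+~+~+~
~+++~~
~~+~+~
4) ~~+~~~
~+~+~~
+~+~++
~+++++
~~+~++
5) ~++~~~
+~++~~
+++~++
~+++++
~~+~++
6) ~++~~~
+~++~~
++++++
~+~~~+
~~++++
7) ~++~~~
+~+++~
+++~~~
~+~~++
~~++++
8) ~++~~~
~~+++~
~~+~~~
++~~++
~~++++
9) ~++~~~
~~+++~
~~+~~~
+~~~++
++~+++
10) ~++~~~
+~+++~
+++~~~
~~~~++
++~+++
11) +~~~~~
+++++~
+++~~~
~~~~++
++~+++
12) +~~+++
++++~~
+++~~~
~~~~++
++~+++
13) +~~+++
++++~~
++~~~~
~+++++
++++++
14) +~~+++
~+++~~
~~~~~~
++++++
++++++

1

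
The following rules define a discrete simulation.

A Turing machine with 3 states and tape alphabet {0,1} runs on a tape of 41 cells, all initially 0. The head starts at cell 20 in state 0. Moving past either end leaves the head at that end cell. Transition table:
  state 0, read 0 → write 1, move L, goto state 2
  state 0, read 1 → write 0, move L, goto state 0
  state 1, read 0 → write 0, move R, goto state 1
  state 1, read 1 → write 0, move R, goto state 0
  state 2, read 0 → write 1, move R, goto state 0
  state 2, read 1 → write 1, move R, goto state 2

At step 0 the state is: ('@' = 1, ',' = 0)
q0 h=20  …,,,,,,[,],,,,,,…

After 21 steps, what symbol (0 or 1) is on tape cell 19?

0

step 0: q0 h=20  …,,,,,,[,],,,,,,…
step 1: q2 h=19  …,,,,,,[,]@,,,,,…
step 2: q0 h=20  …,,,,,@[@],,,,,,…
step 3: q0 h=19  …,,,,,,[@],,,,,,…
step 4: q0 h=18  …,,,,,,[,],,,,,,…
step 5: q2 h=17  …,,,,,,[,]@,,,,,…
step 6: q0 h=18  …,,,,,@[@],,,,,,…
step 7: q0 h=17  …,,,,,,[@],,,,,,…
step 8: q0 h=16  …,,,,,,[,],,,,,,…
step 9: q2 h=15  …,,,,,,[,]@,,,,,…
step 10: q0 h=16  …,,,,,@[@],,,,,,…
step 11: q0 h=15  …,,,,,,[@],,,,,,…
step 12: q0 h=14  …,,,,,,[,],,,,,,…
step 13: q2 h=13  …,,,,,,[,]@,,,,,…
step 14: q0 h=14  …,,,,,@[@],,,,,,…
step 15: q0 h=13  …,,,,,,[@],,,,,,…
step 16: q0 h=12  …,,,,,,[,],,,,,,…
step 17: q2 h=11  …,,,,,,[,]@,,,,,…
step 18: q0 h=12  …,,,,,@[@],,,,,,…
step 19: q0 h=11  …,,,,,,[@],,,,,,…
step 20: q0 h=10  …,,,,,,[,],,,,,,…
step 21: q2 h= 9  …,,,,,,[,]@,,,,,…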